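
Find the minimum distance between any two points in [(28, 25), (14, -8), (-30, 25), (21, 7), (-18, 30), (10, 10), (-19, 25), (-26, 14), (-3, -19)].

Computing all pairwise distances among 9 points:

d((28, 25), (14, -8)) = 35.8469
d((28, 25), (-30, 25)) = 58.0
d((28, 25), (21, 7)) = 19.3132
d((28, 25), (-18, 30)) = 46.2709
d((28, 25), (10, 10)) = 23.4307
d((28, 25), (-19, 25)) = 47.0
d((28, 25), (-26, 14)) = 55.109
d((28, 25), (-3, -19)) = 53.8238
d((14, -8), (-30, 25)) = 55.0
d((14, -8), (21, 7)) = 16.5529
d((14, -8), (-18, 30)) = 49.679
d((14, -8), (10, 10)) = 18.4391
d((14, -8), (-19, 25)) = 46.669
d((14, -8), (-26, 14)) = 45.6508
d((14, -8), (-3, -19)) = 20.2485
d((-30, 25), (21, 7)) = 54.0833
d((-30, 25), (-18, 30)) = 13.0
d((-30, 25), (10, 10)) = 42.72
d((-30, 25), (-19, 25)) = 11.0
d((-30, 25), (-26, 14)) = 11.7047
d((-30, 25), (-3, -19)) = 51.6236
d((21, 7), (-18, 30)) = 45.2769
d((21, 7), (10, 10)) = 11.4018
d((21, 7), (-19, 25)) = 43.8634
d((21, 7), (-26, 14)) = 47.5184
d((21, 7), (-3, -19)) = 35.3836
d((-18, 30), (10, 10)) = 34.4093
d((-18, 30), (-19, 25)) = 5.099 <-- minimum
d((-18, 30), (-26, 14)) = 17.8885
d((-18, 30), (-3, -19)) = 51.2445
d((10, 10), (-19, 25)) = 32.6497
d((10, 10), (-26, 14)) = 36.2215
d((10, 10), (-3, -19)) = 31.7805
d((-19, 25), (-26, 14)) = 13.0384
d((-19, 25), (-3, -19)) = 46.8188
d((-26, 14), (-3, -19)) = 40.2244

Closest pair: (-18, 30) and (-19, 25) with distance 5.099

The closest pair is (-18, 30) and (-19, 25) with Euclidean distance 5.099. For 9 points, brute-force pairwise comparison is shown above. For large n, the divide-and-conquer algorithm (sort by x, recurse on halves, check the dividing strip) achieves O(n log n).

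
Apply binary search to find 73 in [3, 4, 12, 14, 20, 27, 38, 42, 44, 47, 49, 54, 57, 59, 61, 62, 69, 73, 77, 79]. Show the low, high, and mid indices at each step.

Binary search for 73 in [3, 4, 12, 14, 20, 27, 38, 42, 44, 47, 49, 54, 57, 59, 61, 62, 69, 73, 77, 79]:

lo=0, hi=19, mid=9, arr[mid]=47 -> 47 < 73, search right half
lo=10, hi=19, mid=14, arr[mid]=61 -> 61 < 73, search right half
lo=15, hi=19, mid=17, arr[mid]=73 -> Found target at index 17!

Binary search finds 73 at index 17 after 3 comparisons. The search repeatedly halves the search space by comparing with the middle element.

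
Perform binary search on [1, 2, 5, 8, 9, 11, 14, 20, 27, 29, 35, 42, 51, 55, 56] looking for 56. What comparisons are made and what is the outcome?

Binary search for 56 in [1, 2, 5, 8, 9, 11, 14, 20, 27, 29, 35, 42, 51, 55, 56]:

lo=0, hi=14, mid=7, arr[mid]=20 -> 20 < 56, search right half
lo=8, hi=14, mid=11, arr[mid]=42 -> 42 < 56, search right half
lo=12, hi=14, mid=13, arr[mid]=55 -> 55 < 56, search right half
lo=14, hi=14, mid=14, arr[mid]=56 -> Found target at index 14!

Binary search finds 56 at index 14 after 4 comparisons. The search repeatedly halves the search space by comparing with the middle element.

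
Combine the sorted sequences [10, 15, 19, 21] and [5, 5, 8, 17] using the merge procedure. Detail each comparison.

Merging process:

Compare 10 vs 5: take 5 from right. Merged: [5]
Compare 10 vs 5: take 5 from right. Merged: [5, 5]
Compare 10 vs 8: take 8 from right. Merged: [5, 5, 8]
Compare 10 vs 17: take 10 from left. Merged: [5, 5, 8, 10]
Compare 15 vs 17: take 15 from left. Merged: [5, 5, 8, 10, 15]
Compare 19 vs 17: take 17 from right. Merged: [5, 5, 8, 10, 15, 17]
Append remaining from left: [19, 21]. Merged: [5, 5, 8, 10, 15, 17, 19, 21]

Final merged array: [5, 5, 8, 10, 15, 17, 19, 21]
Total comparisons: 6

The merged array is [5, 5, 8, 10, 15, 17, 19, 21], requiring 6 comparisons. The merge step runs in O(n) time where n is the total number of elements.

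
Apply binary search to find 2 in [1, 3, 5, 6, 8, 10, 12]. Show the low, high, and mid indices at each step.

Binary search for 2 in [1, 3, 5, 6, 8, 10, 12]:

lo=0, hi=6, mid=3, arr[mid]=6 -> 6 > 2, search left half
lo=0, hi=2, mid=1, arr[mid]=3 -> 3 > 2, search left half
lo=0, hi=0, mid=0, arr[mid]=1 -> 1 < 2, search right half
lo=1 > hi=0, target 2 not found

Binary search determines that 2 is not in the array after 3 comparisons. The search space was exhausted without finding the target.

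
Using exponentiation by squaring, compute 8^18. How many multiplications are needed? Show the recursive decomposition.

Computing 8^18 by squaring (build up from 8^1; each line after the first costs one multiplication):

8^1 = 8
8^2 = (8^1)^2 = 8^2 = 64
8^4 = (8^2)^2 = 64^2 = 4096
8^8 = (8^4)^2 = 4096^2 = 16777216
8^9 = 8 * 8^8 = 8 * 16777216 = 134217728
8^18 = (8^9)^2 = 134217728^2 = 18014398509481984

Result: 18014398509481984
Multiplications needed: 5 (5 lines after 8^1)

8^18 = 18014398509481984. Using exponentiation by squaring, this requires 5 multiplications. The key idea: if the exponent is even, square the half-power; if odd, multiply by the base once.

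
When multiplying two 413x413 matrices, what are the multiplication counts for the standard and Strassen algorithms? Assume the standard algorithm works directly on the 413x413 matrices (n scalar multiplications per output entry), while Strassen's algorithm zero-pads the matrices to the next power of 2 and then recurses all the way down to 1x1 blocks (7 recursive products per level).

Matrix multiplication for 413x413 matrices:

Strassen's algorithm requires power-of-2 dimensions. Pad 413x413 to 512x512 (next power of 2).

Standard algorithm: 413^3 = 70444997 multiplications
Strassen's algorithm: 7^(log2(512)) = 7^9 = 40353607 multiplications
Savings: 70444997 - 40353607 = 30091390 multiplications

Standard: 70444997 multiplications (413^3). Strassen: 40353607 multiplications (7^9, after padding to 512x512). Strassen reduces 8 recursive multiplications to 7 at each level.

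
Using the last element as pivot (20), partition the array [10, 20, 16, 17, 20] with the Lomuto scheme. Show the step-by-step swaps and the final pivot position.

Lomuto partition with pivot = 20:

Initial array: [10, 20, 16, 17, 20]

arr[0]=10 <= 20: swap with position 0, array becomes [10, 20, 16, 17, 20]
arr[1]=20 <= 20: swap with position 1, array becomes [10, 20, 16, 17, 20]
arr[2]=16 <= 20: swap with position 2, array becomes [10, 20, 16, 17, 20]
arr[3]=17 <= 20: swap with position 3, array becomes [10, 20, 16, 17, 20]

Place pivot at position 4: [10, 20, 16, 17, 20]
Pivot position: 4

After partitioning with pivot 20, the array becomes [10, 20, 16, 17, 20]. The pivot is placed at index 4. All elements to the left of the pivot are <= 20, and all elements to the right are > 20.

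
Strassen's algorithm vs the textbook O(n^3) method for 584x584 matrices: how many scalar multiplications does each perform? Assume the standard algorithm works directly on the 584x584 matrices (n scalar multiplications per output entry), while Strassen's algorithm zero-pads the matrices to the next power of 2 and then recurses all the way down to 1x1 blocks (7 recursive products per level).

Matrix multiplication for 584x584 matrices:

Strassen's algorithm requires power-of-2 dimensions. Pad 584x584 to 1024x1024 (next power of 2).

Standard algorithm: 584^3 = 199176704 multiplications
Strassen's algorithm: 7^(log2(1024)) = 7^10 = 282475249 multiplications
Difference: 199176704 - 282475249 = -83298545 (Strassen uses MORE here due to padding overhead — for small or just-over-power-of-2 n, padding can outweigh the per-level savings)

Standard: 199176704 multiplications (584^3). Strassen: 282475249 multiplications (7^10, after padding to 1024x1024). Strassen reduces 8 recursive multiplications to 7 at each level.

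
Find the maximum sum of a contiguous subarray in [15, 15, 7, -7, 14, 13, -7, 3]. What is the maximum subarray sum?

Using Kadane's algorithm on [15, 15, 7, -7, 14, 13, -7, 3]:

Scanning through the array:
Position 1 (value 15): max_ending_here = 30, max_so_far = 30
Position 2 (value 7): max_ending_here = 37, max_so_far = 37
Position 3 (value -7): max_ending_here = 30, max_so_far = 37
Position 4 (value 14): max_ending_here = 44, max_so_far = 44
Position 5 (value 13): max_ending_here = 57, max_so_far = 57
Position 6 (value -7): max_ending_here = 50, max_so_far = 57
Position 7 (value 3): max_ending_here = 53, max_so_far = 57

Maximum subarray: [15, 15, 7, -7, 14, 13]
Maximum sum: 57

The maximum subarray is [15, 15, 7, -7, 14, 13] with sum 57. This subarray runs from index 0 to index 5.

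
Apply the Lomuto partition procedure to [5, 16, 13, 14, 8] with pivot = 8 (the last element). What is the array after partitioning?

Lomuto partition with pivot = 8:

Initial array: [5, 16, 13, 14, 8]

arr[0]=5 <= 8: swap with position 0, array becomes [5, 16, 13, 14, 8]
arr[1]=16 > 8: no swap
arr[2]=13 > 8: no swap
arr[3]=14 > 8: no swap

Place pivot at position 1: [5, 8, 13, 14, 16]
Pivot position: 1

After partitioning with pivot 8, the array becomes [5, 8, 13, 14, 16]. The pivot is placed at index 1. All elements to the left of the pivot are <= 8, and all elements to the right are > 8.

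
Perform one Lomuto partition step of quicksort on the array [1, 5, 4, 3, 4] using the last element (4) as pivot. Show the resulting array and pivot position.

Lomuto partition with pivot = 4:

Initial array: [1, 5, 4, 3, 4]

arr[0]=1 <= 4: swap with position 0, array becomes [1, 5, 4, 3, 4]
arr[1]=5 > 4: no swap
arr[2]=4 <= 4: swap with position 1, array becomes [1, 4, 5, 3, 4]
arr[3]=3 <= 4: swap with position 2, array becomes [1, 4, 3, 5, 4]

Place pivot at position 3: [1, 4, 3, 4, 5]
Pivot position: 3

After partitioning with pivot 4, the array becomes [1, 4, 3, 4, 5]. The pivot is placed at index 3. All elements to the left of the pivot are <= 4, and all elements to the right are > 4.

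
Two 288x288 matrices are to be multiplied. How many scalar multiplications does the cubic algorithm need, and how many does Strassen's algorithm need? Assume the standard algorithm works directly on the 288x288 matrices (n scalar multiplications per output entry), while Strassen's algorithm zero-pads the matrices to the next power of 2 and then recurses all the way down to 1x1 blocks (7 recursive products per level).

Matrix multiplication for 288x288 matrices:

Strassen's algorithm requires power-of-2 dimensions. Pad 288x288 to 512x512 (next power of 2).

Standard algorithm: 288^3 = 23887872 multiplications
Strassen's algorithm: 7^(log2(512)) = 7^9 = 40353607 multiplications
Difference: 23887872 - 40353607 = -16465735 (Strassen uses MORE here due to padding overhead — for small or just-over-power-of-2 n, padding can outweigh the per-level savings)

Standard: 23887872 multiplications (288^3). Strassen: 40353607 multiplications (7^9, after padding to 512x512). Strassen reduces 8 recursive multiplications to 7 at each level.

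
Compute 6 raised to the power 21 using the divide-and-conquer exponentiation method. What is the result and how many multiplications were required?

Computing 6^21 by squaring (build up from 6^1; each line after the first costs one multiplication):

6^1 = 6
6^2 = (6^1)^2 = 6^2 = 36
6^4 = (6^2)^2 = 36^2 = 1296
6^5 = 6 * 6^4 = 6 * 1296 = 7776
6^10 = (6^5)^2 = 7776^2 = 60466176
6^20 = (6^10)^2 = 60466176^2 = 3656158440062976
6^21 = 6 * 6^20 = 6 * 3656158440062976 = 21936950640377856

Result: 21936950640377856
Multiplications needed: 6 (6 lines after 6^1)

6^21 = 21936950640377856. Using exponentiation by squaring, this requires 6 multiplications. The key idea: if the exponent is even, square the half-power; if odd, multiply by the base once.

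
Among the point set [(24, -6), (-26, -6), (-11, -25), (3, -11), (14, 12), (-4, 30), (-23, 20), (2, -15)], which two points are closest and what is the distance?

Computing all pairwise distances among 8 points:

d((24, -6), (-26, -6)) = 50.0
d((24, -6), (-11, -25)) = 39.8246
d((24, -6), (3, -11)) = 21.587
d((24, -6), (14, 12)) = 20.5913
d((24, -6), (-4, 30)) = 45.607
d((24, -6), (-23, 20)) = 53.7122
d((24, -6), (2, -15)) = 23.7697
d((-26, -6), (-11, -25)) = 24.2074
d((-26, -6), (3, -11)) = 29.4279
d((-26, -6), (14, 12)) = 43.8634
d((-26, -6), (-4, 30)) = 42.19
d((-26, -6), (-23, 20)) = 26.1725
d((-26, -6), (2, -15)) = 29.4109
d((-11, -25), (3, -11)) = 19.799
d((-11, -25), (14, 12)) = 44.6542
d((-11, -25), (-4, 30)) = 55.4437
d((-11, -25), (-23, 20)) = 46.5725
d((-11, -25), (2, -15)) = 16.4012
d((3, -11), (14, 12)) = 25.4951
d((3, -11), (-4, 30)) = 41.5933
d((3, -11), (-23, 20)) = 40.4599
d((3, -11), (2, -15)) = 4.1231 <-- minimum
d((14, 12), (-4, 30)) = 25.4558
d((14, 12), (-23, 20)) = 37.855
d((14, 12), (2, -15)) = 29.5466
d((-4, 30), (-23, 20)) = 21.4709
d((-4, 30), (2, -15)) = 45.3982
d((-23, 20), (2, -15)) = 43.0116

Closest pair: (3, -11) and (2, -15) with distance 4.1231

The closest pair is (3, -11) and (2, -15) with Euclidean distance 4.1231. For 8 points, brute-force pairwise comparison is shown above. For large n, the divide-and-conquer algorithm (sort by x, recurse on halves, check the dividing strip) achieves O(n log n).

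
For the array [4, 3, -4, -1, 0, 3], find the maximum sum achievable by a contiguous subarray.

Using Kadane's algorithm on [4, 3, -4, -1, 0, 3]:

Scanning through the array:
Position 1 (value 3): max_ending_here = 7, max_so_far = 7
Position 2 (value -4): max_ending_here = 3, max_so_far = 7
Position 3 (value -1): max_ending_here = 2, max_so_far = 7
Position 4 (value 0): max_ending_here = 2, max_so_far = 7
Position 5 (value 3): max_ending_here = 5, max_so_far = 7

Maximum subarray: [4, 3]
Maximum sum: 7

The maximum subarray is [4, 3] with sum 7. This subarray runs from index 0 to index 1.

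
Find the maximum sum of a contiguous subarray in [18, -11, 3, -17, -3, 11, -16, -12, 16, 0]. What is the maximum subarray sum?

Using Kadane's algorithm on [18, -11, 3, -17, -3, 11, -16, -12, 16, 0]:

Scanning through the array:
Position 1 (value -11): max_ending_here = 7, max_so_far = 18
Position 2 (value 3): max_ending_here = 10, max_so_far = 18
Position 3 (value -17): max_ending_here = -7, max_so_far = 18
Position 4 (value -3): max_ending_here = -3, max_so_far = 18
Position 5 (value 11): max_ending_here = 11, max_so_far = 18
Position 6 (value -16): max_ending_here = -5, max_so_far = 18
Position 7 (value -12): max_ending_here = -12, max_so_far = 18
Position 8 (value 16): max_ending_here = 16, max_so_far = 18
Position 9 (value 0): max_ending_here = 16, max_so_far = 18

Maximum subarray: [18]
Maximum sum: 18

The maximum subarray is [18] with sum 18. This subarray runs from index 0 to index 0.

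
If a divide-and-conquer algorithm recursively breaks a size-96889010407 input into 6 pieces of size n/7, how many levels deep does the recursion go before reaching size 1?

For divide and conquer with division factor 7:

Problem sizes at each level:
Level 0: 96889010407
Level 1: 13841287201
Level 2: 1977326743
Level 3: 282475249
Level 4: 40353607
Level 5: 5764801
Level 6: 823543
Level 7: 117649
Level 8: 16807
Level 9: 2401
Level 10: 343
Level 11: 49
Level 12: 7
Level 13: 1

The root is level 0 and the size-1 base case is level 13 (the tree spans levels 0 through 13, i.e. 14 levels counting the root), so the depth is the number of divisions: log_7(96889010407) = 13

The recursion tree depth is log_7(96889010407) = 13. At each level, the problem size is divided by 7, so it takes 13 divisions to reduce to a base case of size 1. The algorithm makes 6 recursive calls at each level.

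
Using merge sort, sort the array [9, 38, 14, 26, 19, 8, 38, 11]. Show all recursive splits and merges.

Merge sort trace:

Split: [9, 38, 14, 26, 19, 8, 38, 11] -> [9, 38, 14, 26] and [19, 8, 38, 11]
  Split: [9, 38, 14, 26] -> [9, 38] and [14, 26]
    Split: [9, 38] -> [9] and [38]
    Merge: [9] + [38] -> [9, 38]
    Split: [14, 26] -> [14] and [26]
    Merge: [14] + [26] -> [14, 26]
  Merge: [9, 38] + [14, 26] -> [9, 14, 26, 38]
  Split: [19, 8, 38, 11] -> [19, 8] and [38, 11]
    Split: [19, 8] -> [19] and [8]
    Merge: [19] + [8] -> [8, 19]
    Split: [38, 11] -> [38] and [11]
    Merge: [38] + [11] -> [11, 38]
  Merge: [8, 19] + [11, 38] -> [8, 11, 19, 38]
Merge: [9, 14, 26, 38] + [8, 11, 19, 38] -> [8, 9, 11, 14, 19, 26, 38, 38]

Final sorted array: [8, 9, 11, 14, 19, 26, 38, 38]

The merge sort proceeds by recursively splitting the array and merging sorted halves.
After all merges, the sorted array is [8, 9, 11, 14, 19, 26, 38, 38].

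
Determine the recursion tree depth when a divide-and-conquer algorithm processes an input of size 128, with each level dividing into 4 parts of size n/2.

For divide and conquer with division factor 2:

Problem sizes at each level:
Level 0: 128
Level 1: 64
Level 2: 32
Level 3: 16
Level 4: 8
Level 5: 4
Level 6: 2
Level 7: 1

The root is level 0 and the size-1 base case is level 7 (the tree spans levels 0 through 7, i.e. 8 levels counting the root), so the depth is the number of divisions: log_2(128) = 7

The recursion tree depth is log_2(128) = 7. At each level, the problem size is divided by 2, so it takes 7 divisions to reduce to a base case of size 1. The algorithm makes 4 recursive calls at each level.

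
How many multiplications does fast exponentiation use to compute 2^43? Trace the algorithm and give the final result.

Computing 2^43 by squaring (build up from 2^1; each line after the first costs one multiplication):

2^1 = 2
2^2 = (2^1)^2 = 2^2 = 4
2^4 = (2^2)^2 = 4^2 = 16
2^5 = 2 * 2^4 = 2 * 16 = 32
2^10 = (2^5)^2 = 32^2 = 1024
2^20 = (2^10)^2 = 1024^2 = 1048576
2^21 = 2 * 2^20 = 2 * 1048576 = 2097152
2^42 = (2^21)^2 = 2097152^2 = 4398046511104
2^43 = 2 * 2^42 = 2 * 4398046511104 = 8796093022208

Result: 8796093022208
Multiplications needed: 8 (8 lines after 2^1)

2^43 = 8796093022208. Using exponentiation by squaring, this requires 8 multiplications. The key idea: if the exponent is even, square the half-power; if odd, multiply by the base once.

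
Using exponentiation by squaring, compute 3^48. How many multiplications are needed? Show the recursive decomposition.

Computing 3^48 by squaring (build up from 3^1; each line after the first costs one multiplication):

3^1 = 3
3^2 = (3^1)^2 = 3^2 = 9
3^3 = 3 * 3^2 = 3 * 9 = 27
3^6 = (3^3)^2 = 27^2 = 729
3^12 = (3^6)^2 = 729^2 = 531441
3^24 = (3^12)^2 = 531441^2 = 282429536481
3^48 = (3^24)^2 = 282429536481^2 = 79766443076872509863361

Result: 79766443076872509863361
Multiplications needed: 6 (6 lines after 3^1)

3^48 = 79766443076872509863361. Using exponentiation by squaring, this requires 6 multiplications. The key idea: if the exponent is even, square the half-power; if odd, multiply by the base once.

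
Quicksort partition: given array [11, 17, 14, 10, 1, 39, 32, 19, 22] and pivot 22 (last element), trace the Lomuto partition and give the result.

Lomuto partition with pivot = 22:

Initial array: [11, 17, 14, 10, 1, 39, 32, 19, 22]

arr[0]=11 <= 22: swap with position 0, array becomes [11, 17, 14, 10, 1, 39, 32, 19, 22]
arr[1]=17 <= 22: swap with position 1, array becomes [11, 17, 14, 10, 1, 39, 32, 19, 22]
arr[2]=14 <= 22: swap with position 2, array becomes [11, 17, 14, 10, 1, 39, 32, 19, 22]
arr[3]=10 <= 22: swap with position 3, array becomes [11, 17, 14, 10, 1, 39, 32, 19, 22]
arr[4]=1 <= 22: swap with position 4, array becomes [11, 17, 14, 10, 1, 39, 32, 19, 22]
arr[5]=39 > 22: no swap
arr[6]=32 > 22: no swap
arr[7]=19 <= 22: swap with position 5, array becomes [11, 17, 14, 10, 1, 19, 32, 39, 22]

Place pivot at position 6: [11, 17, 14, 10, 1, 19, 22, 39, 32]
Pivot position: 6

After partitioning with pivot 22, the array becomes [11, 17, 14, 10, 1, 19, 22, 39, 32]. The pivot is placed at index 6. All elements to the left of the pivot are <= 22, and all elements to the right are > 22.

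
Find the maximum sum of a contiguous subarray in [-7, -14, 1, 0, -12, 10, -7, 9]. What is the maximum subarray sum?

Using Kadane's algorithm on [-7, -14, 1, 0, -12, 10, -7, 9]:

Scanning through the array:
Position 1 (value -14): max_ending_here = -14, max_so_far = -7
Position 2 (value 1): max_ending_here = 1, max_so_far = 1
Position 3 (value 0): max_ending_here = 1, max_so_far = 1
Position 4 (value -12): max_ending_here = -11, max_so_far = 1
Position 5 (value 10): max_ending_here = 10, max_so_far = 10
Position 6 (value -7): max_ending_here = 3, max_so_far = 10
Position 7 (value 9): max_ending_here = 12, max_so_far = 12

Maximum subarray: [10, -7, 9]
Maximum sum: 12

The maximum subarray is [10, -7, 9] with sum 12. This subarray runs from index 5 to index 7.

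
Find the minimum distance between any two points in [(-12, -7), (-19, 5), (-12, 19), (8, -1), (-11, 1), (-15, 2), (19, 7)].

Computing all pairwise distances among 7 points:

d((-12, -7), (-19, 5)) = 13.8924
d((-12, -7), (-12, 19)) = 26.0
d((-12, -7), (8, -1)) = 20.8806
d((-12, -7), (-11, 1)) = 8.0623
d((-12, -7), (-15, 2)) = 9.4868
d((-12, -7), (19, 7)) = 34.0147
d((-19, 5), (-12, 19)) = 15.6525
d((-19, 5), (8, -1)) = 27.6586
d((-19, 5), (-11, 1)) = 8.9443
d((-19, 5), (-15, 2)) = 5.0
d((-19, 5), (19, 7)) = 38.0526
d((-12, 19), (8, -1)) = 28.2843
d((-12, 19), (-11, 1)) = 18.0278
d((-12, 19), (-15, 2)) = 17.2627
d((-12, 19), (19, 7)) = 33.2415
d((8, -1), (-11, 1)) = 19.105
d((8, -1), (-15, 2)) = 23.1948
d((8, -1), (19, 7)) = 13.6015
d((-11, 1), (-15, 2)) = 4.1231 <-- minimum
d((-11, 1), (19, 7)) = 30.5941
d((-15, 2), (19, 7)) = 34.3657

Closest pair: (-11, 1) and (-15, 2) with distance 4.1231

The closest pair is (-11, 1) and (-15, 2) with Euclidean distance 4.1231. For 7 points, brute-force pairwise comparison is shown above. For large n, the divide-and-conquer algorithm (sort by x, recurse on halves, check the dividing strip) achieves O(n log n).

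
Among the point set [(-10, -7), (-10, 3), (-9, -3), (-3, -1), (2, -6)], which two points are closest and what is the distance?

Computing all pairwise distances among 5 points:

d((-10, -7), (-10, 3)) = 10.0
d((-10, -7), (-9, -3)) = 4.1231 <-- minimum
d((-10, -7), (-3, -1)) = 9.2195
d((-10, -7), (2, -6)) = 12.0416
d((-10, 3), (-9, -3)) = 6.0828
d((-10, 3), (-3, -1)) = 8.0623
d((-10, 3), (2, -6)) = 15.0
d((-9, -3), (-3, -1)) = 6.3246
d((-9, -3), (2, -6)) = 11.4018
d((-3, -1), (2, -6)) = 7.0711

Closest pair: (-10, -7) and (-9, -3) with distance 4.1231

The closest pair is (-10, -7) and (-9, -3) with Euclidean distance 4.1231. For 5 points, brute-force pairwise comparison is shown above. For large n, the divide-and-conquer algorithm (sort by x, recurse on halves, check the dividing strip) achieves O(n log n).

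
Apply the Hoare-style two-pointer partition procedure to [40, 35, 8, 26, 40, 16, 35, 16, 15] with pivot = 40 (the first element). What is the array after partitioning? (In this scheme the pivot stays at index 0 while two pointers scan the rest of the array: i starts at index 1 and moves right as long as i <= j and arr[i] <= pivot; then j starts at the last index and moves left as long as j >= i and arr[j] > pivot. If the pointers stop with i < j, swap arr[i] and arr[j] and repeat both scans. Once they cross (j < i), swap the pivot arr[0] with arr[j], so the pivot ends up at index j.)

Hoare-style two-pointer partition with pivot = 40:

Initial array: [40, 35, 8, 26, 40, 16, 35, 16, 15]

Pointers start at i = 1, j = 8.
i ends at 9, j ends at 8: the pointers have crossed (j < i), so scanning stops.

Swap pivot arr[0] with arr[8] to place pivot at position 8: [15, 35, 8, 26, 40, 16, 35, 16, 40]
Pivot position: 8

After partitioning with pivot 40, the array becomes [15, 35, 8, 26, 40, 16, 35, 16, 40]. The pivot is placed at index 8. All elements to the left of the pivot are <= 40, and all elements to the right are > 40.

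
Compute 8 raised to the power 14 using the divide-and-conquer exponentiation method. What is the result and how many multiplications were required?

Computing 8^14 by squaring (build up from 8^1; each line after the first costs one multiplication):

8^1 = 8
8^2 = (8^1)^2 = 8^2 = 64
8^3 = 8 * 8^2 = 8 * 64 = 512
8^6 = (8^3)^2 = 512^2 = 262144
8^7 = 8 * 8^6 = 8 * 262144 = 2097152
8^14 = (8^7)^2 = 2097152^2 = 4398046511104

Result: 4398046511104
Multiplications needed: 5 (5 lines after 8^1)

8^14 = 4398046511104. Using exponentiation by squaring, this requires 5 multiplications. The key idea: if the exponent is even, square the half-power; if odd, multiply by the base once.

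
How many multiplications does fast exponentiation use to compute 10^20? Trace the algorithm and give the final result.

Computing 10^20 by squaring (build up from 10^1; each line after the first costs one multiplication):

10^1 = 10
10^2 = (10^1)^2 = 10^2 = 100
10^4 = (10^2)^2 = 100^2 = 10000
10^5 = 10 * 10^4 = 10 * 10000 = 100000
10^10 = (10^5)^2 = 100000^2 = 10000000000
10^20 = (10^10)^2 = 10000000000^2 = 100000000000000000000

Result: 100000000000000000000
Multiplications needed: 5 (5 lines after 10^1)

10^20 = 100000000000000000000. Using exponentiation by squaring, this requires 5 multiplications. The key idea: if the exponent is even, square the half-power; if odd, multiply by the base once.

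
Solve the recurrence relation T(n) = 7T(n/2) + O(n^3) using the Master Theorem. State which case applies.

Master Theorem for T(n) = 7T(n/2) + O(n^3):

a = 7, b = 2, c = 3
log_b(a) = log_2(7) = 2.8074

Case 3: c = 3 > log_2(7) = 2.8074
T(n) = O(n^3) = O(n^3)

For T(n) = 7T(n/2) + O(n^3): log_2(7) = 2.8074. This is Case 3 of the Master Theorem (c > log_b(a), work dominated by root), giving O(n^3).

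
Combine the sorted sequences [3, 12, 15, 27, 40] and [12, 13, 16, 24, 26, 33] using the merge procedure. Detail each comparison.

Merging process:

Compare 3 vs 12: take 3 from left. Merged: [3]
Compare 12 vs 12: take 12 from left. Merged: [3, 12]
Compare 15 vs 12: take 12 from right. Merged: [3, 12, 12]
Compare 15 vs 13: take 13 from right. Merged: [3, 12, 12, 13]
Compare 15 vs 16: take 15 from left. Merged: [3, 12, 12, 13, 15]
Compare 27 vs 16: take 16 from right. Merged: [3, 12, 12, 13, 15, 16]
Compare 27 vs 24: take 24 from right. Merged: [3, 12, 12, 13, 15, 16, 24]
Compare 27 vs 26: take 26 from right. Merged: [3, 12, 12, 13, 15, 16, 24, 26]
Compare 27 vs 33: take 27 from left. Merged: [3, 12, 12, 13, 15, 16, 24, 26, 27]
Compare 40 vs 33: take 33 from right. Merged: [3, 12, 12, 13, 15, 16, 24, 26, 27, 33]
Append remaining from left: [40]. Merged: [3, 12, 12, 13, 15, 16, 24, 26, 27, 33, 40]

Final merged array: [3, 12, 12, 13, 15, 16, 24, 26, 27, 33, 40]
Total comparisons: 10

The merged array is [3, 12, 12, 13, 15, 16, 24, 26, 27, 33, 40], requiring 10 comparisons. The merge step runs in O(n) time where n is the total number of elements.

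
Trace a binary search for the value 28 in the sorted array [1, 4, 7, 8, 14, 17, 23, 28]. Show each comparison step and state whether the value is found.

Binary search for 28 in [1, 4, 7, 8, 14, 17, 23, 28]:

lo=0, hi=7, mid=3, arr[mid]=8 -> 8 < 28, search right half
lo=4, hi=7, mid=5, arr[mid]=17 -> 17 < 28, search right half
lo=6, hi=7, mid=6, arr[mid]=23 -> 23 < 28, search right half
lo=7, hi=7, mid=7, arr[mid]=28 -> Found target at index 7!

Binary search finds 28 at index 7 after 4 comparisons. The search repeatedly halves the search space by comparing with the middle element.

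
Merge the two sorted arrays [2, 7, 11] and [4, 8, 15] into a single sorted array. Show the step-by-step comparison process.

Merging process:

Compare 2 vs 4: take 2 from left. Merged: [2]
Compare 7 vs 4: take 4 from right. Merged: [2, 4]
Compare 7 vs 8: take 7 from left. Merged: [2, 4, 7]
Compare 11 vs 8: take 8 from right. Merged: [2, 4, 7, 8]
Compare 11 vs 15: take 11 from left. Merged: [2, 4, 7, 8, 11]
Append remaining from right: [15]. Merged: [2, 4, 7, 8, 11, 15]

Final merged array: [2, 4, 7, 8, 11, 15]
Total comparisons: 5

The merged array is [2, 4, 7, 8, 11, 15], requiring 5 comparisons. The merge step runs in O(n) time where n is the total number of elements.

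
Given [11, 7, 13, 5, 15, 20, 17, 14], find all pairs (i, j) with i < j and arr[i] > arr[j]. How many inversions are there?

Finding inversions in [11, 7, 13, 5, 15, 20, 17, 14]:

(0, 1): arr[0]=11 > arr[1]=7
(0, 3): arr[0]=11 > arr[3]=5
(1, 3): arr[1]=7 > arr[3]=5
(2, 3): arr[2]=13 > arr[3]=5
(4, 7): arr[4]=15 > arr[7]=14
(5, 6): arr[5]=20 > arr[6]=17
(5, 7): arr[5]=20 > arr[7]=14
(6, 7): arr[6]=17 > arr[7]=14

Total inversions: 8

The array has 8 inversion(s): (0,1), (0,3), (1,3), (2,3), (4,7), (5,6), (5,7), (6,7). Each pair (i,j) satisfies i < j and arr[i] > arr[j].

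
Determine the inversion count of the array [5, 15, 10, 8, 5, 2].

Finding inversions in [5, 15, 10, 8, 5, 2]:

(0, 5): arr[0]=5 > arr[5]=2
(1, 2): arr[1]=15 > arr[2]=10
(1, 3): arr[1]=15 > arr[3]=8
(1, 4): arr[1]=15 > arr[4]=5
(1, 5): arr[1]=15 > arr[5]=2
(2, 3): arr[2]=10 > arr[3]=8
(2, 4): arr[2]=10 > arr[4]=5
(2, 5): arr[2]=10 > arr[5]=2
(3, 4): arr[3]=8 > arr[4]=5
(3, 5): arr[3]=8 > arr[5]=2
(4, 5): arr[4]=5 > arr[5]=2

Total inversions: 11

The array has 11 inversion(s): (0,5), (1,2), (1,3), (1,4), (1,5), (2,3), (2,4), (2,5), (3,4), (3,5), (4,5). Each pair (i,j) satisfies i < j and arr[i] > arr[j].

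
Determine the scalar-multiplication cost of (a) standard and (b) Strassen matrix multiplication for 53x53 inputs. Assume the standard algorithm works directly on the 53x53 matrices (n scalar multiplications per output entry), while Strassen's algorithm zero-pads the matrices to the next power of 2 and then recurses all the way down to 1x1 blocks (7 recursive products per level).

Matrix multiplication for 53x53 matrices:

Strassen's algorithm requires power-of-2 dimensions. Pad 53x53 to 64x64 (next power of 2).

Standard algorithm: 53^3 = 148877 multiplications
Strassen's algorithm: 7^(log2(64)) = 7^6 = 117649 multiplications
Savings: 148877 - 117649 = 31228 multiplications

Standard: 148877 multiplications (53^3). Strassen: 117649 multiplications (7^6, after padding to 64x64). Strassen reduces 8 recursive multiplications to 7 at each level.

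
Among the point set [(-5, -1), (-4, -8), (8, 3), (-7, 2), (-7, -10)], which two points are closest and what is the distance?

Computing all pairwise distances among 5 points:

d((-5, -1), (-4, -8)) = 7.0711
d((-5, -1), (8, 3)) = 13.6015
d((-5, -1), (-7, 2)) = 3.6056 <-- minimum
d((-5, -1), (-7, -10)) = 9.2195
d((-4, -8), (8, 3)) = 16.2788
d((-4, -8), (-7, 2)) = 10.4403
d((-4, -8), (-7, -10)) = 3.6056 <-- minimum
d((8, 3), (-7, 2)) = 15.0333
d((8, 3), (-7, -10)) = 19.8494
d((-7, 2), (-7, -10)) = 12.0

Minimum distance: 3.6056 (tie among 2 pairs: (-5, -1) and (-7, 2); (-4, -8) and (-7, -10))

The minimum Euclidean distance is 3.6056. There is a tie: 2 pairs achieve this minimum — (-5, -1) and (-7, 2); (-4, -8) and (-7, -10). Any of these is a valid closest pair. For 5 points, brute-force pairwise comparison is shown above. For large n, the divide-and-conquer algorithm (sort by x, recurse on halves, check the dividing strip) achieves O(n log n).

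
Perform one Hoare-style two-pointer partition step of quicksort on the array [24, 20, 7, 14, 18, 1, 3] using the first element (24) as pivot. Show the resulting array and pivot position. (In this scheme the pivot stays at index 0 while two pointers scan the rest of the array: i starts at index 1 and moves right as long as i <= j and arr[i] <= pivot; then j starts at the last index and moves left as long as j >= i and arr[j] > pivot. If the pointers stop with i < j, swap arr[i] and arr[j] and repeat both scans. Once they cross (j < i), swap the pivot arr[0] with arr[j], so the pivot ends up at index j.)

Hoare-style two-pointer partition with pivot = 24:

Initial array: [24, 20, 7, 14, 18, 1, 3]

Pointers start at i = 1, j = 6.
i ends at 7, j ends at 6: the pointers have crossed (j < i), so scanning stops.

Swap pivot arr[0] with arr[6] to place pivot at position 6: [3, 20, 7, 14, 18, 1, 24]
Pivot position: 6

After partitioning with pivot 24, the array becomes [3, 20, 7, 14, 18, 1, 24]. The pivot is placed at index 6. All elements to the left of the pivot are <= 24, and all elements to the right are > 24.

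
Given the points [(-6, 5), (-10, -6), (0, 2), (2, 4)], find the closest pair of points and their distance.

Computing all pairwise distances among 4 points:

d((-6, 5), (-10, -6)) = 11.7047
d((-6, 5), (0, 2)) = 6.7082
d((-6, 5), (2, 4)) = 8.0623
d((-10, -6), (0, 2)) = 12.8062
d((-10, -6), (2, 4)) = 15.6205
d((0, 2), (2, 4)) = 2.8284 <-- minimum

Closest pair: (0, 2) and (2, 4) with distance 2.8284

The closest pair is (0, 2) and (2, 4) with Euclidean distance 2.8284. For 4 points, brute-force pairwise comparison is shown above. For large n, the divide-and-conquer algorithm (sort by x, recurse on halves, check the dividing strip) achieves O(n log n).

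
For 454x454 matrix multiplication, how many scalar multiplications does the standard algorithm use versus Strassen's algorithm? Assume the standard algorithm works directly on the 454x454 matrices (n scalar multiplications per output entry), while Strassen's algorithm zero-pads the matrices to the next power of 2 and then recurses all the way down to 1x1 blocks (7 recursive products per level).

Matrix multiplication for 454x454 matrices:

Strassen's algorithm requires power-of-2 dimensions. Pad 454x454 to 512x512 (next power of 2).

Standard algorithm: 454^3 = 93576664 multiplications
Strassen's algorithm: 7^(log2(512)) = 7^9 = 40353607 multiplications
Savings: 93576664 - 40353607 = 53223057 multiplications

Standard: 93576664 multiplications (454^3). Strassen: 40353607 multiplications (7^9, after padding to 512x512). Strassen reduces 8 recursive multiplications to 7 at each level.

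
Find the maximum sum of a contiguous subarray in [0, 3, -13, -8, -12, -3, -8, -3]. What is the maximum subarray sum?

Using Kadane's algorithm on [0, 3, -13, -8, -12, -3, -8, -3]:

Scanning through the array:
Position 1 (value 3): max_ending_here = 3, max_so_far = 3
Position 2 (value -13): max_ending_here = -10, max_so_far = 3
Position 3 (value -8): max_ending_here = -8, max_so_far = 3
Position 4 (value -12): max_ending_here = -12, max_so_far = 3
Position 5 (value -3): max_ending_here = -3, max_so_far = 3
Position 6 (value -8): max_ending_here = -8, max_so_far = 3
Position 7 (value -3): max_ending_here = -3, max_so_far = 3

Maximum subarray: [0, 3]
Maximum sum: 3

The maximum subarray is [0, 3] with sum 3. This subarray runs from index 0 to index 1.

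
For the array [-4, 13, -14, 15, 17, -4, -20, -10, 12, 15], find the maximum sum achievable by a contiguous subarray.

Using Kadane's algorithm on [-4, 13, -14, 15, 17, -4, -20, -10, 12, 15]:

Scanning through the array:
Position 1 (value 13): max_ending_here = 13, max_so_far = 13
Position 2 (value -14): max_ending_here = -1, max_so_far = 13
Position 3 (value 15): max_ending_here = 15, max_so_far = 15
Position 4 (value 17): max_ending_here = 32, max_so_far = 32
Position 5 (value -4): max_ending_here = 28, max_so_far = 32
Position 6 (value -20): max_ending_here = 8, max_so_far = 32
Position 7 (value -10): max_ending_here = -2, max_so_far = 32
Position 8 (value 12): max_ending_here = 12, max_so_far = 32
Position 9 (value 15): max_ending_here = 27, max_so_far = 32

Maximum subarray: [15, 17]
Maximum sum: 32

The maximum subarray is [15, 17] with sum 32. This subarray runs from index 3 to index 4.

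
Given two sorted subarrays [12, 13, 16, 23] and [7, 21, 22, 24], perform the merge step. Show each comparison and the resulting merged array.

Merging process:

Compare 12 vs 7: take 7 from right. Merged: [7]
Compare 12 vs 21: take 12 from left. Merged: [7, 12]
Compare 13 vs 21: take 13 from left. Merged: [7, 12, 13]
Compare 16 vs 21: take 16 from left. Merged: [7, 12, 13, 16]
Compare 23 vs 21: take 21 from right. Merged: [7, 12, 13, 16, 21]
Compare 23 vs 22: take 22 from right. Merged: [7, 12, 13, 16, 21, 22]
Compare 23 vs 24: take 23 from left. Merged: [7, 12, 13, 16, 21, 22, 23]
Append remaining from right: [24]. Merged: [7, 12, 13, 16, 21, 22, 23, 24]

Final merged array: [7, 12, 13, 16, 21, 22, 23, 24]
Total comparisons: 7

The merged array is [7, 12, 13, 16, 21, 22, 23, 24], requiring 7 comparisons. The merge step runs in O(n) time where n is the total number of elements.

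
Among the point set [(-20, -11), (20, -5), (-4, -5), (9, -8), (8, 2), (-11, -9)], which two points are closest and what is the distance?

Computing all pairwise distances among 6 points:

d((-20, -11), (20, -5)) = 40.4475
d((-20, -11), (-4, -5)) = 17.088
d((-20, -11), (9, -8)) = 29.1548
d((-20, -11), (8, 2)) = 30.8707
d((-20, -11), (-11, -9)) = 9.2195
d((20, -5), (-4, -5)) = 24.0
d((20, -5), (9, -8)) = 11.4018
d((20, -5), (8, 2)) = 13.8924
d((20, -5), (-11, -9)) = 31.257
d((-4, -5), (9, -8)) = 13.3417
d((-4, -5), (8, 2)) = 13.8924
d((-4, -5), (-11, -9)) = 8.0623 <-- minimum
d((9, -8), (8, 2)) = 10.0499
d((9, -8), (-11, -9)) = 20.025
d((8, 2), (-11, -9)) = 21.9545

Closest pair: (-4, -5) and (-11, -9) with distance 8.0623

The closest pair is (-4, -5) and (-11, -9) with Euclidean distance 8.0623. For 6 points, brute-force pairwise comparison is shown above. For large n, the divide-and-conquer algorithm (sort by x, recurse on halves, check the dividing strip) achieves O(n log n).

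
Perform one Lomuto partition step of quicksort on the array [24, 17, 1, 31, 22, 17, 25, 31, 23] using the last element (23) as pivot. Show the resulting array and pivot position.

Lomuto partition with pivot = 23:

Initial array: [24, 17, 1, 31, 22, 17, 25, 31, 23]

arr[0]=24 > 23: no swap
arr[1]=17 <= 23: swap with position 0, array becomes [17, 24, 1, 31, 22, 17, 25, 31, 23]
arr[2]=1 <= 23: swap with position 1, array becomes [17, 1, 24, 31, 22, 17, 25, 31, 23]
arr[3]=31 > 23: no swap
arr[4]=22 <= 23: swap with position 2, array becomes [17, 1, 22, 31, 24, 17, 25, 31, 23]
arr[5]=17 <= 23: swap with position 3, array becomes [17, 1, 22, 17, 24, 31, 25, 31, 23]
arr[6]=25 > 23: no swap
arr[7]=31 > 23: no swap

Place pivot at position 4: [17, 1, 22, 17, 23, 31, 25, 31, 24]
Pivot position: 4

After partitioning with pivot 23, the array becomes [17, 1, 22, 17, 23, 31, 25, 31, 24]. The pivot is placed at index 4. All elements to the left of the pivot are <= 23, and all elements to the right are > 23.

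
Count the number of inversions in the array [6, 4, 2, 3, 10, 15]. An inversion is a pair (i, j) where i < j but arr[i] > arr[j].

Finding inversions in [6, 4, 2, 3, 10, 15]:

(0, 1): arr[0]=6 > arr[1]=4
(0, 2): arr[0]=6 > arr[2]=2
(0, 3): arr[0]=6 > arr[3]=3
(1, 2): arr[1]=4 > arr[2]=2
(1, 3): arr[1]=4 > arr[3]=3

Total inversions: 5

The array has 5 inversion(s): (0,1), (0,2), (0,3), (1,2), (1,3). Each pair (i,j) satisfies i < j and arr[i] > arr[j].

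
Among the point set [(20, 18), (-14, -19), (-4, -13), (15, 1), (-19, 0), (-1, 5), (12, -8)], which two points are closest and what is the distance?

Computing all pairwise distances among 7 points:

d((20, 18), (-14, -19)) = 50.2494
d((20, 18), (-4, -13)) = 39.2046
d((20, 18), (15, 1)) = 17.72
d((20, 18), (-19, 0)) = 42.9535
d((20, 18), (-1, 5)) = 24.6982
d((20, 18), (12, -8)) = 27.2029
d((-14, -19), (-4, -13)) = 11.6619
d((-14, -19), (15, 1)) = 35.2278
d((-14, -19), (-19, 0)) = 19.6469
d((-14, -19), (-1, 5)) = 27.2947
d((-14, -19), (12, -8)) = 28.2312
d((-4, -13), (15, 1)) = 23.6008
d((-4, -13), (-19, 0)) = 19.8494
d((-4, -13), (-1, 5)) = 18.2483
d((-4, -13), (12, -8)) = 16.7631
d((15, 1), (-19, 0)) = 34.0147
d((15, 1), (-1, 5)) = 16.4924
d((15, 1), (12, -8)) = 9.4868 <-- minimum
d((-19, 0), (-1, 5)) = 18.6815
d((-19, 0), (12, -8)) = 32.0156
d((-1, 5), (12, -8)) = 18.3848

Closest pair: (15, 1) and (12, -8) with distance 9.4868

The closest pair is (15, 1) and (12, -8) with Euclidean distance 9.4868. For 7 points, brute-force pairwise comparison is shown above. For large n, the divide-and-conquer algorithm (sort by x, recurse on halves, check the dividing strip) achieves O(n log n).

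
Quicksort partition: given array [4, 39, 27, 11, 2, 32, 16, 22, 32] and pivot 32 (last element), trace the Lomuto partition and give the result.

Lomuto partition with pivot = 32:

Initial array: [4, 39, 27, 11, 2, 32, 16, 22, 32]

arr[0]=4 <= 32: swap with position 0, array becomes [4, 39, 27, 11, 2, 32, 16, 22, 32]
arr[1]=39 > 32: no swap
arr[2]=27 <= 32: swap with position 1, array becomes [4, 27, 39, 11, 2, 32, 16, 22, 32]
arr[3]=11 <= 32: swap with position 2, array becomes [4, 27, 11, 39, 2, 32, 16, 22, 32]
arr[4]=2 <= 32: swap with position 3, array becomes [4, 27, 11, 2, 39, 32, 16, 22, 32]
arr[5]=32 <= 32: swap with position 4, array becomes [4, 27, 11, 2, 32, 39, 16, 22, 32]
arr[6]=16 <= 32: swap with position 5, array becomes [4, 27, 11, 2, 32, 16, 39, 22, 32]
arr[7]=22 <= 32: swap with position 6, array becomes [4, 27, 11, 2, 32, 16, 22, 39, 32]

Place pivot at position 7: [4, 27, 11, 2, 32, 16, 22, 32, 39]
Pivot position: 7

After partitioning with pivot 32, the array becomes [4, 27, 11, 2, 32, 16, 22, 32, 39]. The pivot is placed at index 7. All elements to the left of the pivot are <= 32, and all elements to the right are > 32.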